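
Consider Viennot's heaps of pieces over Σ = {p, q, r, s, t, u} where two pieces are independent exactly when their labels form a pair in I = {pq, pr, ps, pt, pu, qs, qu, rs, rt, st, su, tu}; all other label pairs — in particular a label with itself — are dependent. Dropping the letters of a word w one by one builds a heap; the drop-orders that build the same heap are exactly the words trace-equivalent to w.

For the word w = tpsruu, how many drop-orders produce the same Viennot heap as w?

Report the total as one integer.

0(t) covers ∅
1(p) covers ∅
2(s) covers ∅
3(r) covers ∅
4(u) covers 3:r
5(u) covers 4:u
floor of heap: 0:t, 1:p, 2:s, 3:r
completions by unplaced set U, small U first (add the entries for U minus each lowest piece of U):
  |U|=1: {0}:1  {1}:1  {2}:1  {5}:1
  |U|=2: {0,1}:2  {0,2}:2  {0,5}:2  {1,2}:2  {1,5}:2  {2,5}:2  {4,5}:1
  |U|=3: {0,1,2}:6  {0,1,5}:6  {0,2,5}:6  {0,4,5}:3  {1,2,5}:6  {1,4,5}:3  {2,4,5}:3  {3,4,5}:1
  |U|=4: {0,1,2,5}:24  {0,1,4,5}:12  {0,2,4,5}:12  {0,3,4,5}:4  {1,2,4,5}:12  {1,3,4,5}:4  {2,3,4,5}:4
  start at 0(t): 20
  start at 1(p): 20
  start at 2(s): 20
  start at 3(r): 60
sum over floor = 120

120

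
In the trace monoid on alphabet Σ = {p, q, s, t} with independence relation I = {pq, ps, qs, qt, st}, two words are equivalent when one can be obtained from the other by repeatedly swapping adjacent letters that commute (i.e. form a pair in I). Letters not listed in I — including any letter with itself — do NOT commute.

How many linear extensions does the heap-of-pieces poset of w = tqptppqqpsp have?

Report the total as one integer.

0(t) covers ∅
1(q) covers ∅
2(p) covers 0:t
3(t) covers 2:p
4(p) covers 3:t
5(p) covers 4:p
6(q) covers 1:q
7(q) covers 6:q
8(p) covers 5:p
9(s) covers ∅
10(p) covers 8:p
floor of heap: 0:t, 1:q, 9:s
completions by unplaced set U, small U first (add the entries for U minus each lowest piece of U):
  |U|=1: {7}:1  {9}:1  {10}:1
  |U|=2: {6,7}:1  {7,9}:2  {7,10}:2  {8,10}:1  {9,10}:2
  |U|=3: {1,6,7}:1  {5,8,10}:1  {6,7,9}:3  {6,7,10}:3  {7,8,10}:3  {7,9,10}:6  {8,9,10}:3
  |U|=4: {1,6,7,9}:4  {1,6,7,10}:4  {4,5,8,10}:1  {5,7,8,10}:4  {5,8,9,10}:4  {6,7,8,10}:6  {6,7,9,10}:12  {7,8,9,10}:12
  |U|=5: {1,6,7,8,10}:10  {1,6,7,9,10}:20  {3,4,5,8,10}:1  {4,5,7,8,10}:5  {4,5,8,9,10}:5  {5,6,7,8,10}:10  {5,7,8,9,10}:20  {6,7,8,9,10}:30
  |U|=6: {1,5,6,7,8,10}:20  {1,6,7,8,9,10}:60  {2,3,4,5,8,10}:1  {3,4,5,7,8,10}:6  {3,4,5,8,9,10}:6  {4,5,6,7,8,10}:15  {4,5,7,8,9,10}:30  {5,6,7,8,9,10}:60
  |U|=7: {0,2,3,4,5,8,10}:1  {1,4,5,6,7,8,10}:35  {1,5,6,7,8,9,10}:140  {2,3,4,5,7,8,10}:7  {2,3,4,5,8,9,10}:7  {3,4,5,6,7,8,10}:21  {3,4,5,7,8,9,10}:42  {4,5,6,7,8,9,10}:105
  |U|=8: {0,2,3,4,5,7,8,10}:8  {0,2,3,4,5,8,9,10}:8  {1,3,4,5,6,7,8,10}:56  {1,4,5,6,7,8,9,10}:280  {2,3,4,5,6,7,8,10}:28  {2,3,4,5,7,8,9,10}:56  {3,4,5,6,7,8,9,10}:168
  |U|=9: {0,2,3,4,5,6,7,8,10}:36  {0,2,3,4,5,7,8,9,10}:72  {1,2,3,4,5,6,7,8,10}:84  {1,3,4,5,6,7,8,9,10}:504  {2,3,4,5,6,7,8,9,10}:252
  start at 0(t): 840
  start at 1(q): 360
  start at 9(s): 120
sum over floor = 1320

1320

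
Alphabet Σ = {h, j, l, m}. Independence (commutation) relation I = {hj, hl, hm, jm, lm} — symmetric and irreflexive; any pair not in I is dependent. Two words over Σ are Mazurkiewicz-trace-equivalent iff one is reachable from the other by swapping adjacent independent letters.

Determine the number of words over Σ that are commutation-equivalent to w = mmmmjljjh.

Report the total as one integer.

drop 0:m onto floor
drop 1:m onto {0:m}
drop 2:m onto {1:m}
drop 3:m onto {2:m}
drop 4:j onto floor
drop 5:l onto {4:j}
drop 6:j onto {5:l}
drop 7:j onto {6:j}
drop 8:h onto floor
ground layer = {0:m, 4:j, 8:h}
drop-orders for the pieces not yet dropped (sum over which currently-grounded one goes next):
  1 to go: {3} 1  {7} 1  {8} 1
  2 to go: {2,3} 1  {3,7} 2  {3,8} 2  {6,7} 1  {7,8} 2
  3 to go: {1,2,3} 1  {2,3,7} 3  {2,3,8} 3  {3,6,7} 3  {3,7,8} 6  {5,6,7} 1  {6,7,8} 3
  4 to go: {0,1,2,3} 1  {1,2,3,7} 4  {1,2,3,8} 4  {2,3,6,7} 6  {2,3,7,8} 12  {3,5,6,7} 4  {3,6,7,8} 12  {4,5,6,7} 1  {5,6,7,8} 4
  5 to go: {0,1,2,3,7} 5  {0,1,2,3,8} 5  {1,2,3,6,7} 10  {1,2,3,7,8} 20  {2,3,5,6,7} 10  {2,3,6,7,8} 30  {3,4,5,6,7} 5  {3,5,6,7,8} 20  {4,5,6,7,8} 5
  6 to go: {0,1,2,3,6,7} 15  {0,1,2,3,7,8} 30  {1,2,3,5,6,7} 20  {1,2,3,6,7,8} 60  {2,3,4,5,6,7} 15  {2,3,5,6,7,8} 60  {3,4,5,6,7,8} 30
  7 to go: {0,1,2,3,5,6,7} 35  {0,1,2,3,6,7,8} 105  {1,2,3,4,5,6,7} 35  {1,2,3,5,6,7,8} 140  {2,3,4,5,6,7,8} 105
  if 0:m drops first: 280 orders
  if 4:j drops first: 280 orders
  if 8:h drops first: 70 orders
heap linearizations: 630

630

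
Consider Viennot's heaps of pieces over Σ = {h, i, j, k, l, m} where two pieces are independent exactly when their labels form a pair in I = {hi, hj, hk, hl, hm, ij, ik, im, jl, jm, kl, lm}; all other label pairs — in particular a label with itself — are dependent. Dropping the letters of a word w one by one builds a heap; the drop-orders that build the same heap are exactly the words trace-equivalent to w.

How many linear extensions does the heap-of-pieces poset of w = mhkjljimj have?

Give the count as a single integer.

#0=m has no predecessor
#1=h has no predecessor
#2=k depends on [0:m]
#3=j depends on [2:k]
#4=l has no predecessor
#5=j depends on [3:j]
#6=i depends on [4:l]
#7=m depends on [2:k]
#8=j depends on [5:j]
sources: [0:m, 1:h, 4:l]
N(rest) = Σ N(rest − s) over sources s of rest; N(one piece) = 1:
  size 1 → [1]=1  [6]=1  [7]=1  [8]=1
  size 2 → [1,6]=2  [1,7]=2  [1,8]=2  [4,6]=1  [5,8]=1  [6,7]=2  [6,8]=2  [7,8]=2
  size 3 → [1,4,6]=3  [1,5,8]=3  [1,6,7]=6  [1,6,8]=6  [1,7,8]=6  [3,5,8]=1  [4,6,7]=3  [4,6,8]=3  [5,6,8]=3  [5,7,8]=3  [6,7,8]=6
  size 4 → [1,3,5,8]=4  [1,4,6,7]=12  [1,4,6,8]=12  [1,5,6,8]=12  [1,5,7,8]=12  [1,6,7,8]=24  [3,5,6,8]=4  [3,5,7,8]=4  [4,5,6,8]=6  [4,6,7,8]=12  [5,6,7,8]=12
  size 5 → [1,3,5,6,8]=20  [1,3,5,7,8]=20  [1,4,5,6,8]=30  [1,4,6,7,8]=60  [1,5,6,7,8]=60  [2,3,5,7,8]=4  [3,4,5,6,8]=10  [3,5,6,7,8]=20  [4,5,6,7,8]=30
  size 6 → [0,2,3,5,7,8]=4  [1,2,3,5,7,8]=24  [1,3,4,5,6,8]=60  [1,3,5,6,7,8]=120  [1,4,5,6,7,8]=180  [2,3,5,6,7,8]=24  [3,4,5,6,7,8]=60
  size 7 → [0,1,2,3,5,7,8]=28  [0,2,3,5,6,7,8]=28  [1,2,3,5,6,7,8]=168  [1,3,4,5,6,7,8]=420  [2,3,4,5,6,7,8]=84
  first=0(m) contributes 672
  first=1(h) contributes 112
  first=4(l) contributes 224
|[w]| = 1008

1008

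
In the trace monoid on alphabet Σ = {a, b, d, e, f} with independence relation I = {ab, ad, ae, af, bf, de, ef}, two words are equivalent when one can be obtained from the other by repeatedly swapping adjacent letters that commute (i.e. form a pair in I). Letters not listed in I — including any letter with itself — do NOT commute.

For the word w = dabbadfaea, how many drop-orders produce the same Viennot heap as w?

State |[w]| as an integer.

0(d) covers ∅
1(a) covers ∅
2(b) covers 0:d
3(b) covers 2:b
4(a) covers 1:a
5(d) covers 3:b
6(f) covers 5:d
7(a) covers 4:a
8(e) covers 3:b
9(a) covers 7:a
floor of heap: 0:d, 1:a
completions by unplaced set U, small U first (add the entries for U minus each lowest piece of U):
  |U|=1: {6}:1  {8}:1  {9}:1
  |U|=2: {5,6}:1  {6,8}:2  {6,9}:2  {7,9}:1  {8,9}:2
  |U|=3: {4,7,9}:1  {5,6,8}:3  {5,6,9}:3  {6,7,9}:3  {6,8,9}:6  {7,8,9}:3
  |U|=4: {1,4,7,9}:1  {3,5,6,8}:3  {4,6,7,9}:4  {4,7,8,9}:4  {5,6,7,9}:6  {5,6,8,9}:12  {6,7,8,9}:12
  |U|=5: {1,4,6,7,9}:5  {1,4,7,8,9}:5  {2,3,5,6,8}:3  {3,5,6,8,9}:15  {4,5,6,7,9}:10  {4,6,7,8,9}:20  {5,6,7,8,9}:30
  |U|=6: {0,2,3,5,6,8}:3  {1,4,5,6,7,9}:15  {1,4,6,7,8,9}:30  {2,3,5,6,8,9}:18  {3,5,6,7,8,9}:45  {4,5,6,7,8,9}:60
  |U|=7: {0,2,3,5,6,8,9}:21  {1,4,5,6,7,8,9}:105  {2,3,5,6,7,8,9}:63  {3,4,5,6,7,8,9}:105
  |U|=8: {0,2,3,5,6,7,8,9}:84  {1,3,4,5,6,7,8,9}:210  {2,3,4,5,6,7,8,9}:168
  start at 0(d): 378
  start at 1(a): 252
sum over floor = 630

630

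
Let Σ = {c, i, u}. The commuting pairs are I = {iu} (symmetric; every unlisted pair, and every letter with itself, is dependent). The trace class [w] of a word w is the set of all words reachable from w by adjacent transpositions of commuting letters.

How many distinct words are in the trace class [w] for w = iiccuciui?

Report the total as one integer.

drop 0:i onto floor
drop 1:i onto {0:i}
drop 2:c onto {1:i}
drop 3:c onto {2:c}
drop 4:u onto {3:c}
drop 5:c onto {4:u}
drop 6:i onto {5:c}
drop 7:u onto {5:c}
drop 8:i onto {6:i}
ground layer = {0:i}
drop-orders for the pieces not yet dropped (sum over which currently-grounded one goes next):
  1 to go: {7} 1  {8} 1
  2 to go: {6,8} 1  {7,8} 2
  3 to go: {6,7,8} 3
  4 to go: {5,6,7,8} 3
  5 to go: {4,5,6,7,8} 3
  6 to go: {3,4,5,6,7,8} 3
  7 to go: {2,3,4,5,6,7,8} 3
  if 0:i drops first: 3 orders

3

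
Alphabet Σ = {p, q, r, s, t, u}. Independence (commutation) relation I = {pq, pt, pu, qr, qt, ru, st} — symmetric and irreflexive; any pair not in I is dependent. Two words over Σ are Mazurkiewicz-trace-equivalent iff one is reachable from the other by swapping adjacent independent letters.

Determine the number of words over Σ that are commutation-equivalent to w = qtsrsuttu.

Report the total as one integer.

piece 0:q — minimal
piece 1:t — minimal
piece 2:s rests on {0:q}
piece 3:r rests on {1:t, 2:s}
piece 4:s rests on {3:r}
piece 5:u rests on {4:s}
piece 6:t rests on {5:u}
piece 7:t rests on {6:t}
piece 8:u rests on {7:t}
minimal pieces: {0:q, 1:t}
ways to finish when only these pieces remain (= sum over removing one remaining piece with nothing left below it):
  1 left: {8}→1
  2 left: {7,8}→1
  3 left: {6,7,8}→1
  4 left: {5,6,7,8}→1
  5 left: {4,5,6,7,8}→1
  6 left: {3,4,5,6,7,8}→1
  7 left: {1,3,4,5,6,7,8}→1  {2,3,4,5,6,7,8}→1
  placing 0:q first → 2 extensions
  placing 1:t first → 1 extensions
total linear extensions = 3

3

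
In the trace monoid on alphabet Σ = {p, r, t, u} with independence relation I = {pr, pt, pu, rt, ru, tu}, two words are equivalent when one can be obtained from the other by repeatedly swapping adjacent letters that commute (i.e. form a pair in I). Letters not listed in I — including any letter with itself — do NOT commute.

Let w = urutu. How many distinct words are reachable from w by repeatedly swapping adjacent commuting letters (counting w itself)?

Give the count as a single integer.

drop 0:u onto floor
drop 1:r onto floor
drop 2:u onto {0:u}
drop 3:t onto floor
drop 4:u onto {2:u}
ground layer = {0:u, 1:r, 3:t}
drop-orders for the pieces not yet dropped (sum over which currently-grounded one goes next):
  1 to go: {1} 1  {3} 1  {4} 1
  2 to go: {1,3} 2  {1,4} 2  {2,4} 1  {3,4} 2
  3 to go: {0,2,4} 1  {1,2,4} 3  {1,3,4} 6  {2,3,4} 3
  if 0:u drops first: 12 orders
  if 1:r drops first: 4 orders
  if 3:t drops first: 4 orders
heap linearizations: 20

20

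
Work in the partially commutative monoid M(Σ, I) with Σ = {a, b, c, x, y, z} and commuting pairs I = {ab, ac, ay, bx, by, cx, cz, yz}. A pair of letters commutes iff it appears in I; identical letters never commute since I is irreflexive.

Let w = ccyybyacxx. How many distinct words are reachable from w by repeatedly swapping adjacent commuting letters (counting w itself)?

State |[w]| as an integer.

106

#0=c has no predecessor
#1=c depends on [0:c]
#2=y depends on [1:c]
#3=y depends on [2:y]
#4=b depends on [1:c]
#5=y depends on [3:y]
#6=a has no predecessor
#7=c depends on [4:b, 5:y]
#8=x depends on [5:y, 6:a]
#9=x depends on [8:x]
sources: [0:c, 6:a]
N(rest) = Σ N(rest − s) over sources s of rest; N(one piece) = 1:
  size 1 → [7]=1  [9]=1
  size 2 → [4,7]=1  [7,9]=2  [8,9]=1
  size 3 → [4,7,9]=3  [6,8,9]=1  [7,8,9]=3
  size 4 → [4,7,8,9]=6  [5,7,8,9]=3  [6,7,8,9]=4
  size 5 → [3,5,7,8,9]=3  [4,5,7,8,9]=9  [4,6,7,8,9]=10  [5,6,7,8,9]=7
  size 6 → [2,3,5,7,8,9]=3  [3,4,5,7,8,9]=12  [3,5,6,7,8,9]=10  [4,5,6,7,8,9]=26
  size 7 → [2,3,4,5,7,8,9]=15  [2,3,5,6,7,8,9]=13  [3,4,5,6,7,8,9]=48
  size 8 → [1,2,3,4,5,7,8,9]=15  [2,3,4,5,6,7,8,9]=76
  first=0(c) contributes 91
  first=6(a) contributes 15
|[w]| = 106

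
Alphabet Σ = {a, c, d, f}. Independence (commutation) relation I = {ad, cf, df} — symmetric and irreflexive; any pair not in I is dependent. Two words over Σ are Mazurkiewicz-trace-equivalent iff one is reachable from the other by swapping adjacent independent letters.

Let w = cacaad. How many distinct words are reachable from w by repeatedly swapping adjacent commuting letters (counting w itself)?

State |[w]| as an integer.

3

piece 0:c — minimal
piece 1:a rests on {0:c}
piece 2:c rests on {1:a}
piece 3:a rests on {2:c}
piece 4:a rests on {3:a}
piece 5:d rests on {2:c}
minimal pieces: {0:c}
ways to finish when only these pieces remain (= sum over removing one remaining piece with nothing left below it):
  1 left: {4}→1  {5}→1
  2 left: {3,4}→1  {4,5}→2
  3 left: {3,4,5}→3
  4 left: {2,3,4,5}→3
  placing 0:c first → 3 extensions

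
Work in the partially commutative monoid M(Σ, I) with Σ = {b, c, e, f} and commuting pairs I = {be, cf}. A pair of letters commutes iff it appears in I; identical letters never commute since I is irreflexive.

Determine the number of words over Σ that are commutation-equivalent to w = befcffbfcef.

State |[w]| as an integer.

#0=b has no predecessor
#1=e has no predecessor
#2=f depends on [0:b, 1:e]
#3=c depends on [0:b, 1:e]
#4=f depends on [2:f]
#5=f depends on [4:f]
#6=b depends on [3:c, 5:f]
#7=f depends on [6:b]
#8=c depends on [6:b]
#9=e depends on [7:f, 8:c]
#10=f depends on [9:e]
sources: [0:b, 1:e]
N(rest) = Σ N(rest − s) over sources s of rest; N(one piece) = 1:
  size 1 → [10]=1
  size 2 → [9,10]=1
  size 3 → [7,9,10]=1  [8,9,10]=1
  size 4 → [7,8,9,10]=2
  size 5 → [6,7,8,9,10]=2
  size 6 → [3,6,7,8,9,10]=2  [5,6,7,8,9,10]=2
  size 7 → [3,5,6,7,8,9,10]=4  [4,5,6,7,8,9,10]=2
  size 8 → [2,4,5,6,7,8,9,10]=2  [3,4,5,6,7,8,9,10]=6
  size 9 → [2,3,4,5,6,7,8,9,10]=8
  first=0(b) contributes 8
  first=1(e) contributes 8
|[w]| = 16

16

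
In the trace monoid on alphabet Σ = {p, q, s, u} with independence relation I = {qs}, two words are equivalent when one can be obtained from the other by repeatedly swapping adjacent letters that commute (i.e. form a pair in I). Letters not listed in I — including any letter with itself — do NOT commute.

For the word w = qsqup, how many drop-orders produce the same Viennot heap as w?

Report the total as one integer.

drop 0:q onto floor
drop 1:s onto floor
drop 2:q onto {0:q}
drop 3:u onto {1:s, 2:q}
drop 4:p onto {3:u}
ground layer = {0:q, 1:s}
drop-orders for the pieces not yet dropped (sum over which currently-grounded one goes next):
  1 to go: {4} 1
  2 to go: {3,4} 1
  3 to go: {1,3,4} 1  {2,3,4} 1
  if 0:q drops first: 2 orders
  if 1:s drops first: 1 orders
heap linearizations: 3

3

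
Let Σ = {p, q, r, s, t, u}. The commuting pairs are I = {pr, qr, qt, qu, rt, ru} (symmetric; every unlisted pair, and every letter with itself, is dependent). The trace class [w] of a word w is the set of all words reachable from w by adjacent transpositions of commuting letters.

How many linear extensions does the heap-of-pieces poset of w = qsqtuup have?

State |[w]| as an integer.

drop 0:q onto floor
drop 1:s onto {0:q}
drop 2:q onto {1:s}
drop 3:t onto {1:s}
drop 4:u onto {3:t}
drop 5:u onto {4:u}
drop 6:p onto {2:q, 5:u}
ground layer = {0:q}
drop-orders for the pieces not yet dropped (sum over which currently-grounded one goes next):
  1 to go: {6} 1
  2 to go: {2,6} 1  {5,6} 1
  3 to go: {2,5,6} 2  {4,5,6} 1
  4 to go: {2,4,5,6} 3  {3,4,5,6} 1
  5 to go: {2,3,4,5,6} 4
  if 0:q drops first: 4 orders

4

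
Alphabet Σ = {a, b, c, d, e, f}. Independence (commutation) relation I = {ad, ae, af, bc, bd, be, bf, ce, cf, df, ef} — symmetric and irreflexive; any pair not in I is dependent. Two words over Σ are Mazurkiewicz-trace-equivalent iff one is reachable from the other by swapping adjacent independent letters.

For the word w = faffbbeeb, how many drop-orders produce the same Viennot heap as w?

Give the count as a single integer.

1260

0(f) covers ∅
1(a) covers ∅
2(f) covers 0:f
3(f) covers 2:f
4(b) covers 1:a
5(b) covers 4:b
6(e) covers ∅
7(e) covers 6:e
8(b) covers 5:b
floor of heap: 0:f, 1:a, 6:e
completions by unplaced set U, small U first (add the entries for U minus each lowest piece of U):
  |U|=1: {3}:1  {7}:1  {8}:1
  |U|=2: {2,3}:1  {3,7}:2  {3,8}:2  {5,8}:1  {6,7}:1  {7,8}:2
  |U|=3: {0,2,3}:1  {2,3,7}:3  {2,3,8}:3  {3,5,8}:3  {3,6,7}:3  {3,7,8}:6  {4,5,8}:1  {5,7,8}:3  {6,7,8}:3
  |U|=4: {0,2,3,7}:4  {0,2,3,8}:4  {1,4,5,8}:1  {2,3,5,8}:6  {2,3,6,7}:6  {2,3,7,8}:12  {3,4,5,8}:4  {3,5,7,8}:12  {3,6,7,8}:12  {4,5,7,8}:4  {5,6,7,8}:6
  |U|=5: {0,2,3,5,8}:10  {0,2,3,6,7}:10  {0,2,3,7,8}:20  {1,3,4,5,8}:5  {1,4,5,7,8}:5  {2,3,4,5,8}:10  {2,3,5,7,8}:30  {2,3,6,7,8}:30  {3,4,5,7,8}:20  {3,5,6,7,8}:30  {4,5,6,7,8}:10
  |U|=6: {0,2,3,4,5,8}:20  {0,2,3,5,7,8}:60  {0,2,3,6,7,8}:60  {1,2,3,4,5,8}:15  {1,3,4,5,7,8}:30  {1,4,5,6,7,8}:15  {2,3,4,5,7,8}:60  {2,3,5,6,7,8}:90  {3,4,5,6,7,8}:60
  |U|=7: {0,1,2,3,4,5,8}:35  {0,2,3,4,5,7,8}:140  {0,2,3,5,6,7,8}:210  {1,2,3,4,5,7,8}:105  {1,3,4,5,6,7,8}:105  {2,3,4,5,6,7,8}:210
  start at 0(f): 420
  start at 1(a): 560
  start at 6(e): 280
sum over floor = 1260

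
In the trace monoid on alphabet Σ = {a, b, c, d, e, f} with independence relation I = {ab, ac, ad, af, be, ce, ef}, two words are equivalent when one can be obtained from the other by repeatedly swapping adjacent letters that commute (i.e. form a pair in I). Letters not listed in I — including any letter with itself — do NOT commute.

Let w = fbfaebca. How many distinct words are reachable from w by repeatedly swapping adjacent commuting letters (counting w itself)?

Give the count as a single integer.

piece 0:f — minimal
piece 1:b rests on {0:f}
piece 2:f rests on {1:b}
piece 3:a — minimal
piece 4:e rests on {3:a}
piece 5:b rests on {2:f}
piece 6:c rests on {5:b}
piece 7:a rests on {4:e}
minimal pieces: {0:f, 3:a}
ways to finish when only these pieces remain (= sum over removing one remaining piece with nothing left below it):
  1 left: {6}→1  {7}→1
  2 left: {4,7}→1  {5,6}→1  {6,7}→2
  3 left: {2,5,6}→1  {3,4,7}→1  {4,6,7}→3  {5,6,7}→3
  4 left: {1,2,5,6}→1  {2,5,6,7}→4  {3,4,6,7}→4  {4,5,6,7}→6
  5 left: {0,1,2,5,6}→1  {1,2,5,6,7}→5  {2,4,5,6,7}→10  {3,4,5,6,7}→10
  6 left: {0,1,2,5,6,7}→6  {1,2,4,5,6,7}→15  {2,3,4,5,6,7}→20
  placing 0:f first → 35 extensions
  placing 3:a first → 21 extensions
total linear extensions = 56

56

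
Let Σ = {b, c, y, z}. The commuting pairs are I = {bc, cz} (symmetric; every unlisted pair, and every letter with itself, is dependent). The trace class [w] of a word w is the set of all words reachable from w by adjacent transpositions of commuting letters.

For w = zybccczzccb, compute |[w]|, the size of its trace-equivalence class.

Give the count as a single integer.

126

piece 0:z — minimal
piece 1:y rests on {0:z}
piece 2:b rests on {1:y}
piece 3:c rests on {1:y}
piece 4:c rests on {3:c}
piece 5:c rests on {4:c}
piece 6:z rests on {2:b}
piece 7:z rests on {6:z}
piece 8:c rests on {5:c}
piece 9:c rests on {8:c}
piece 10:b rests on {7:z}
minimal pieces: {0:z}
ways to finish when only these pieces remain (= sum over removing one remaining piece with nothing left below it):
  1 left: {9}→1  {10}→1
  2 left: {7,10}→1  {8,9}→1  {9,10}→2
  3 left: {5,8,9}→1  {6,7,10}→1  {7,9,10}→3  {8,9,10}→3
  4 left: {2,6,7,10}→1  {4,5,8,9}→1  {5,8,9,10}→4  {6,7,9,10}→4  {7,8,9,10}→6
  5 left: {2,6,7,9,10}→5  {3,4,5,8,9}→1  {4,5,8,9,10}→5  {5,7,8,9,10}→10  {6,7,8,9,10}→10
  6 left: {2,6,7,8,9,10}→15  {3,4,5,8,9,10}→6  {4,5,7,8,9,10}→15  {5,6,7,8,9,10}→20
  7 left: {2,5,6,7,8,9,10}→35  {3,4,5,7,8,9,10}→21  {4,5,6,7,8,9,10}→35
  8 left: {2,4,5,6,7,8,9,10}→70  {3,4,5,6,7,8,9,10}→56
  9 left: {2,3,4,5,6,7,8,9,10}→126
  placing 0:z first → 126 extensions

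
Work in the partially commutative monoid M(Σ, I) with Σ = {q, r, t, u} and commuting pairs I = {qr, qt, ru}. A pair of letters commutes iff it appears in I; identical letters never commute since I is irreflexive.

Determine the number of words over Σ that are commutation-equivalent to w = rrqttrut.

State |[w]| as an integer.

11

0(r) covers ∅
1(r) covers 0:r
2(q) covers ∅
3(t) covers 1:r
4(t) covers 3:t
5(r) covers 4:t
6(u) covers 2:q, 4:t
7(t) covers 5:r, 6:u
floor of heap: 0:r, 2:q
completions by unplaced set U, small U first (add the entries for U minus each lowest piece of U):
  |U|=1: {7}:1
  |U|=2: {5,7}:1  {6,7}:1
  |U|=3: {2,6,7}:1  {5,6,7}:2
  |U|=4: {2,5,6,7}:3  {4,5,6,7}:2
  |U|=5: {2,4,5,6,7}:5  {3,4,5,6,7}:2
  |U|=6: {1,3,4,5,6,7}:2  {2,3,4,5,6,7}:7
  start at 0(r): 9
  start at 2(q): 2
sum over floor = 11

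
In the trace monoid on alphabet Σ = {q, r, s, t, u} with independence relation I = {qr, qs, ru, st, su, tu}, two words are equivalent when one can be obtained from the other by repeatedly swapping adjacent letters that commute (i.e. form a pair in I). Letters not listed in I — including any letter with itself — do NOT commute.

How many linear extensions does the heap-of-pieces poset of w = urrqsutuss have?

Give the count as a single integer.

#0=u has no predecessor
#1=r has no predecessor
#2=r depends on [1:r]
#3=q depends on [0:u]
#4=s depends on [2:r]
#5=u depends on [3:q]
#6=t depends on [2:r, 3:q]
#7=u depends on [5:u]
#8=s depends on [4:s]
#9=s depends on [8:s]
sources: [0:u, 1:r]
N(rest) = Σ N(rest − s) over sources s of rest; N(one piece) = 1:
  size 1 → [6]=1  [7]=1  [9]=1
  size 2 → [5,7]=1  [6,7]=2  [6,9]=2  [7,9]=2  [8,9]=1
  size 3 → [4,8,9]=1  [5,6,7]=3  [5,7,9]=3  [6,7,9]=6  [6,8,9]=3  [7,8,9]=3
  size 4 → [3,5,6,7]=3  [4,6,8,9]=4  [4,7,8,9]=4  [5,6,7,9]=12  [5,7,8,9]=6  [6,7,8,9]=12
  size 5 → [0,3,5,6,7]=3  [2,4,6,8,9]=4  [3,5,6,7,9]=15  [4,5,7,8,9]=10  [4,6,7,8,9]=20  [5,6,7,8,9]=30
  size 6 → [0,3,5,6,7,9]=18  [1,2,4,6,8,9]=4  [2,4,6,7,8,9]=24  [3,5,6,7,8,9]=45  [4,5,6,7,8,9]=60
  size 7 → [0,3,5,6,7,8,9]=63  [1,2,4,6,7,8,9]=28  [2,4,5,6,7,8,9]=84  [3,4,5,6,7,8,9]=105
  size 8 → [0,3,4,5,6,7,8,9]=168  [1,2,4,5,6,7,8,9]=112  [2,3,4,5,6,7,8,9]=189
  first=0(u) contributes 301
  first=1(r) contributes 357
|[w]| = 658

658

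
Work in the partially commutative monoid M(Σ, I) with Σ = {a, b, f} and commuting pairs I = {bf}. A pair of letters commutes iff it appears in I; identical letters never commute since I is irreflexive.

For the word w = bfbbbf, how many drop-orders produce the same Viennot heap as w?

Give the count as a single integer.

15

piece 0:b — minimal
piece 1:f — minimal
piece 2:b rests on {0:b}
piece 3:b rests on {2:b}
piece 4:b rests on {3:b}
piece 5:f rests on {1:f}
minimal pieces: {0:b, 1:f}
ways to finish when only these pieces remain (= sum over removing one remaining piece with nothing left below it):
  1 left: {4}→1  {5}→1
  2 left: {1,5}→1  {3,4}→1  {4,5}→2
  3 left: {1,4,5}→3  {2,3,4}→1  {3,4,5}→3
  4 left: {0,2,3,4}→1  {1,3,4,5}→6  {2,3,4,5}→4
  placing 0:b first → 10 extensions
  placing 1:f first → 5 extensions
total linear extensions = 15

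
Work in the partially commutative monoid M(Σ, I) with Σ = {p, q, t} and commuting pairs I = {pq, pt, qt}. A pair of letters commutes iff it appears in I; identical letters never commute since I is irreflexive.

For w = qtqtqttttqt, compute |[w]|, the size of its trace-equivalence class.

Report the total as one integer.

330

drop 0:q onto floor
drop 1:t onto floor
drop 2:q onto {0:q}
drop 3:t onto {1:t}
drop 4:q onto {2:q}
drop 5:t onto {3:t}
drop 6:t onto {5:t}
drop 7:t onto {6:t}
drop 8:t onto {7:t}
drop 9:q onto {4:q}
drop 10:t onto {8:t}
ground layer = {0:q, 1:t}
drop-orders for the pieces not yet dropped (sum over which currently-grounded one goes next):
  1 to go: {9} 1  {10} 1
  2 to go: {4,9} 1  {8,10} 1  {9,10} 2
  3 to go: {2,4,9} 1  {4,9,10} 3  {7,8,10} 1  {8,9,10} 3
  4 to go: {0,2,4,9} 1  {2,4,9,10} 4  {4,8,9,10} 6  {6,7,8,10} 1  {7,8,9,10} 4
  5 to go: {0,2,4,9,10} 5  {2,4,8,9,10} 10  {4,7,8,9,10} 10  {5,6,7,8,10} 1  {6,7,8,9,10} 5
  6 to go: {0,2,4,8,9,10} 15  {2,4,7,8,9,10} 20  {3,5,6,7,8,10} 1  {4,6,7,8,9,10} 15  {5,6,7,8,9,10} 6
  7 to go: {0,2,4,7,8,9,10} 35  {1,3,5,6,7,8,10} 1  {2,4,6,7,8,9,10} 35  {3,5,6,7,8,9,10} 7  {4,5,6,7,8,9,10} 21
  8 to go: {0,2,4,6,7,8,9,10} 70  {1,3,5,6,7,8,9,10} 8  {2,4,5,6,7,8,9,10} 56  {3,4,5,6,7,8,9,10} 28
  9 to go: {0,2,4,5,6,7,8,9,10} 126  {1,3,4,5,6,7,8,9,10} 36  {2,3,4,5,6,7,8,9,10} 84
  if 0:q drops first: 120 orders
  if 1:t drops first: 210 orders
heap linearizations: 330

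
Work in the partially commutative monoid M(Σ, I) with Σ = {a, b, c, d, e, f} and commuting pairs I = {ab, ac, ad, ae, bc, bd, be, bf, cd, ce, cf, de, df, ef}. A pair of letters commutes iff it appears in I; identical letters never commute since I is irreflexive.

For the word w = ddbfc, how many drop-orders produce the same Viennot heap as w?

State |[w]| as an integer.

drop 0:d onto floor
drop 1:d onto {0:d}
drop 2:b onto floor
drop 3:f onto floor
drop 4:c onto floor
ground layer = {0:d, 2:b, 3:f, 4:c}
drop-orders for the pieces not yet dropped (sum over which currently-grounded one goes next):
  1 to go: {1} 1  {2} 1  {3} 1  {4} 1
  2 to go: {0,1} 1  {1,2} 2  {1,3} 2  {1,4} 2  {2,3} 2  {2,4} 2  {3,4} 2
  3 to go: {0,1,2} 3  {0,1,3} 3  {0,1,4} 3  {1,2,3} 6  {1,2,4} 6  {1,3,4} 6  {2,3,4} 6
  if 0:d drops first: 24 orders
  if 2:b drops first: 12 orders
  if 3:f drops first: 12 orders
  if 4:c drops first: 12 orders
heap linearizations: 60

60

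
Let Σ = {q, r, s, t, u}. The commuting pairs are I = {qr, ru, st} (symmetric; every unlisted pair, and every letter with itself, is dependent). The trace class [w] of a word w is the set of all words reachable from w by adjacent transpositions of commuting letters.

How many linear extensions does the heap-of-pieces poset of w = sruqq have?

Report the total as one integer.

0(s) covers ∅
1(r) covers 0:s
2(u) covers 0:s
3(q) covers 2:u
4(q) covers 3:q
floor of heap: 0:s
completions by unplaced set U, small U first (add the entries for U minus each lowest piece of U):
  |U|=1: {1}:1  {4}:1
  |U|=2: {1,4}:2  {3,4}:1
  |U|=3: {1,3,4}:3  {2,3,4}:1
  start at 0(s): 4

4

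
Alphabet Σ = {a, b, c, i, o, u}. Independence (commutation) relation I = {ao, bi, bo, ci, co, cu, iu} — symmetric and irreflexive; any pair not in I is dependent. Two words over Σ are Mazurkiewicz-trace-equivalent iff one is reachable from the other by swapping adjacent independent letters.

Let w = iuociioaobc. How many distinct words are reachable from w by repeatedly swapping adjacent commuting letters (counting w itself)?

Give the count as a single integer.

130

piece 0:i — minimal
piece 1:u — minimal
piece 2:o rests on {0:i, 1:u}
piece 3:c — minimal
piece 4:i rests on {2:o}
piece 5:i rests on {4:i}
piece 6:o rests on {5:i}
piece 7:a rests on {3:c, 5:i}
piece 8:o rests on {6:o}
piece 9:b rests on {7:a}
piece 10:c rests on {9:b}
minimal pieces: {0:i, 1:u, 3:c}
ways to finish when only these pieces remain (= sum over removing one remaining piece with nothing left below it):
  1 left: {8}→1  {10}→1
  2 left: {6,8}→1  {8,10}→2  {9,10}→1
  3 left: {6,8,10}→3  {7,9,10}→1  {8,9,10}→3
  4 left: {3,7,9,10}→1  {6,8,9,10}→6  {7,8,9,10}→4
  5 left: {3,7,8,9,10}→5  {6,7,8,9,10}→10
  6 left: {3,6,7,8,9,10}→15  {5,6,7,8,9,10}→10
  7 left: {3,5,6,7,8,9,10}→25  {4,5,6,7,8,9,10}→10
  8 left: {2,4,5,6,7,8,9,10}→10  {3,4,5,6,7,8,9,10}→35
  9 left: {0,2,4,5,6,7,8,9,10}→10  {1,2,4,5,6,7,8,9,10}→10  {2,3,4,5,6,7,8,9,10}→45
  placing 0:i first → 55 extensions
  placing 1:u first → 55 extensions
  placing 3:c first → 20 extensions
total linear extensions = 130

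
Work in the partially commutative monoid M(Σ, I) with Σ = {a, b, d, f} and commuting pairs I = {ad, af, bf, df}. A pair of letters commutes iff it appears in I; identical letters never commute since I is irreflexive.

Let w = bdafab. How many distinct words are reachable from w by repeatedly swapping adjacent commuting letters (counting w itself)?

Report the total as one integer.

#0=b has no predecessor
#1=d depends on [0:b]
#2=a depends on [0:b]
#3=f has no predecessor
#4=a depends on [2:a]
#5=b depends on [1:d, 4:a]
sources: [0:b, 3:f]
N(rest) = Σ N(rest − s) over sources s of rest; N(one piece) = 1:
  size 1 → [3]=1  [5]=1
  size 2 → [1,5]=1  [3,5]=2  [4,5]=1
  size 3 → [1,3,5]=3  [1,4,5]=2  [2,4,5]=1  [3,4,5]=3
  size 4 → [1,2,4,5]=3  [1,3,4,5]=8  [2,3,4,5]=4
  first=0(b) contributes 15
  first=3(f) contributes 3
|[w]| = 18

18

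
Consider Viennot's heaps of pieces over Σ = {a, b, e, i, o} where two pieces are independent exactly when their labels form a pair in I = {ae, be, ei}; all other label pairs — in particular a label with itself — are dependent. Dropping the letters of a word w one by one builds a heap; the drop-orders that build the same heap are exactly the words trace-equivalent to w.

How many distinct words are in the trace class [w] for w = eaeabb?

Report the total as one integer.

15

piece 0:e — minimal
piece 1:a — minimal
piece 2:e rests on {0:e}
piece 3:a rests on {1:a}
piece 4:b rests on {3:a}
piece 5:b rests on {4:b}
minimal pieces: {0:e, 1:a}
ways to finish when only these pieces remain (= sum over removing one remaining piece with nothing left below it):
  1 left: {2}→1  {5}→1
  2 left: {0,2}→1  {2,5}→2  {4,5}→1
  3 left: {0,2,5}→3  {2,4,5}→3  {3,4,5}→1
  4 left: {0,2,4,5}→6  {1,3,4,5}→1  {2,3,4,5}→4
  placing 0:e first → 5 extensions
  placing 1:a first → 10 extensions
total linear extensions = 15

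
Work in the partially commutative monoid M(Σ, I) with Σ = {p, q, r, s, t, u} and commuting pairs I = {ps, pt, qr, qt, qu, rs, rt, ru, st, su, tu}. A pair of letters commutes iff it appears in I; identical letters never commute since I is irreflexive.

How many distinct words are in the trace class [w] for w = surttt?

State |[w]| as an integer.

120

drop 0:s onto floor
drop 1:u onto floor
drop 2:r onto floor
drop 3:t onto floor
drop 4:t onto {3:t}
drop 5:t onto {4:t}
ground layer = {0:s, 1:u, 2:r, 3:t}
drop-orders for the pieces not yet dropped (sum over which currently-grounded one goes next):
  1 to go: {0} 1  {1} 1  {2} 1  {5} 1
  2 to go: {0,1} 2  {0,2} 2  {0,5} 2  {1,2} 2  {1,5} 2  {2,5} 2  {4,5} 1
  3 to go: {0,1,2} 6  {0,1,5} 6  {0,2,5} 6  {0,4,5} 3  {1,2,5} 6  {1,4,5} 3  {2,4,5} 3  {3,4,5} 1
  4 to go: {0,1,2,5} 24  {0,1,4,5} 12  {0,2,4,5} 12  {0,3,4,5} 4  {1,2,4,5} 12  {1,3,4,5} 4  {2,3,4,5} 4
  if 0:s drops first: 20 orders
  if 1:u drops first: 20 orders
  if 2:r drops first: 20 orders
  if 3:t drops first: 60 orders
heap linearizations: 120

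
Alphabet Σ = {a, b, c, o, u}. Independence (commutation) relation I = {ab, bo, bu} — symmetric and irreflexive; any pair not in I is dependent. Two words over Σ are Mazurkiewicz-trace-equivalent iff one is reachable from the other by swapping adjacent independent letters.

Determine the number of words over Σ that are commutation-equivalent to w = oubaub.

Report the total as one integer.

piece 0:o — minimal
piece 1:u rests on {0:o}
piece 2:b — minimal
piece 3:a rests on {1:u}
piece 4:u rests on {3:a}
piece 5:b rests on {2:b}
minimal pieces: {0:o, 2:b}
ways to finish when only these pieces remain (= sum over removing one remaining piece with nothing left below it):
  1 left: {4}→1  {5}→1
  2 left: {2,5}→1  {3,4}→1  {4,5}→2
  3 left: {1,3,4}→1  {2,4,5}→3  {3,4,5}→3
  4 left: {0,1,3,4}→1  {1,3,4,5}→4  {2,3,4,5}→6
  placing 0:o first → 10 extensions
  placing 2:b first → 5 extensions
total linear extensions = 15

15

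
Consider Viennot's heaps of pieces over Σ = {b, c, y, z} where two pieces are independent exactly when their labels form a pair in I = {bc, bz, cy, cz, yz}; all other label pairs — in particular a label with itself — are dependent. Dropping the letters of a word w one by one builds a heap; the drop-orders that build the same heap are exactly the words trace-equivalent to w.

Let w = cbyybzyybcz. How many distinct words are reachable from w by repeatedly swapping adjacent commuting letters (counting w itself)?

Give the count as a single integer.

0(c) covers ∅
1(b) covers ∅
2(y) covers 1:b
3(y) covers 2:y
4(b) covers 3:y
5(z) covers ∅
6(y) covers 4:b
7(y) covers 6:y
8(b) covers 7:y
9(c) covers 0:c
10(z) covers 5:z
floor of heap: 0:c, 1:b, 5:z
completions by unplaced set U, small U first (add the entries for U minus each lowest piece of U):
  |U|=1: {8}:1  {9}:1  {10}:1
  |U|=2: {0,9}:1  {5,10}:1  {7,8}:1  {8,9}:2  {8,10}:2  {9,10}:2
  |U|=3: {0,8,9}:3  {0,9,10}:3  {5,8,10}:3  {5,9,10}:3  {6,7,8}:1  {7,8,9}:3  {7,8,10}:3  {8,9,10}:6
  |U|=4: {0,5,9,10}:6  {0,7,8,9}:6  {0,8,9,10}:12  {4,6,7,8}:1  {5,7,8,10}:6  {5,8,9,10}:12  {6,7,8,9}:4  {6,7,8,10}:4  {7,8,9,10}:12
  |U|=5: {0,5,8,9,10}:30  {0,6,7,8,9}:10  {0,7,8,9,10}:30  {3,4,6,7,8}:1  {4,6,7,8,9}:5  {4,6,7,8,10}:5  {5,6,7,8,10}:10  {5,7,8,9,10}:30  {6,7,8,9,10}:20
  |U|=6: {0,4,6,7,8,9}:15  {0,5,7,8,9,10}:90  {0,6,7,8,9,10}:60  {2,3,4,6,7,8}:1  {3,4,6,7,8,9}:6  {3,4,6,7,8,10}:6  {4,5,6,7,8,10}:15  {4,6,7,8,9,10}:30  {5,6,7,8,9,10}:60
  |U|=7: {0,3,4,6,7,8,9}:21  {0,4,6,7,8,9,10}:105  {0,5,6,7,8,9,10}:210  {1,2,3,4,6,7,8}:1  {2,3,4,6,7,8,9}:7  {2,3,4,6,7,8,10}:7  {3,4,5,6,7,8,10}:21  {3,4,6,7,8,9,10}:42  {4,5,6,7,8,9,10}:105
  |U|=8: {0,2,3,4,6,7,8,9}:28  {0,3,4,6,7,8,9,10}:168  {0,4,5,6,7,8,9,10}:420  {1,2,3,4,6,7,8,9}:8  {1,2,3,4,6,7,8,10}:8  {2,3,4,5,6,7,8,10}:28  {2,3,4,6,7,8,9,10}:56  {3,4,5,6,7,8,9,10}:168
  |U|=9: {0,1,2,3,4,6,7,8,9}:36  {0,2,3,4,6,7,8,9,10}:252  {0,3,4,5,6,7,8,9,10}:756  {1,2,3,4,5,6,7,8,10}:36  {1,2,3,4,6,7,8,9,10}:72  {2,3,4,5,6,7,8,9,10}:252
  start at 0(c): 360
  start at 1(b): 1260
  start at 5(z): 360
sum over floor = 1980

1980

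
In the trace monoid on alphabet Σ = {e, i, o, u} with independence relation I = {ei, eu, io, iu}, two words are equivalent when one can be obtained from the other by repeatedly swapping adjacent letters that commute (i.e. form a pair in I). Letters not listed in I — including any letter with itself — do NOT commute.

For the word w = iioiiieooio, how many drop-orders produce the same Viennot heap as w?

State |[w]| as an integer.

0(i) covers ∅
1(i) covers 0:i
2(o) covers ∅
3(i) covers 1:i
4(i) covers 3:i
5(i) covers 4:i
6(e) covers 2:o
7(o) covers 6:e
8(o) covers 7:o
9(i) covers 5:i
10(o) covers 8:o
floor of heap: 0:i, 2:o
completions by unplaced set U, small U first (add the entries for U minus each lowest piece of U):
  |U|=1: {9}:1  {10}:1
  |U|=2: {5,9}:1  {8,10}:1  {9,10}:2
  |U|=3: {4,5,9}:1  {5,9,10}:3  {7,8,10}:1  {8,9,10}:3
  |U|=4: {3,4,5,9}:1  {4,5,9,10}:4  {5,8,9,10}:6  {6,7,8,10}:1  {7,8,9,10}:4
  |U|=5: {1,3,4,5,9}:1  {2,6,7,8,10}:1  {3,4,5,9,10}:5  {4,5,8,9,10}:10  {5,7,8,9,10}:10  {6,7,8,9,10}:5
  |U|=6: {0,1,3,4,5,9}:1  {1,3,4,5,9,10}:6  {2,6,7,8,9,10}:6  {3,4,5,8,9,10}:15  {4,5,7,8,9,10}:20  {5,6,7,8,9,10}:15
  |U|=7: {0,1,3,4,5,9,10}:7  {1,3,4,5,8,9,10}:21  {2,5,6,7,8,9,10}:21  {3,4,5,7,8,9,10}:35  {4,5,6,7,8,9,10}:35
  |U|=8: {0,1,3,4,5,8,9,10}:28  {1,3,4,5,7,8,9,10}:56  {2,4,5,6,7,8,9,10}:56  {3,4,5,6,7,8,9,10}:70
  |U|=9: {0,1,3,4,5,7,8,9,10}:84  {1,3,4,5,6,7,8,9,10}:126  {2,3,4,5,6,7,8,9,10}:126
  start at 0(i): 252
  start at 2(o): 210
sum over floor = 462

462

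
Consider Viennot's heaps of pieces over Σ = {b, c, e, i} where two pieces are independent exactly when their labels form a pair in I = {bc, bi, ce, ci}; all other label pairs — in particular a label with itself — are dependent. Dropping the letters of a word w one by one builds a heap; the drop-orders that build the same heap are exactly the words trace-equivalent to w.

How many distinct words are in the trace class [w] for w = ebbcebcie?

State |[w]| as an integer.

drop 0:e onto floor
drop 1:b onto {0:e}
drop 2:b onto {1:b}
drop 3:c onto floor
drop 4:e onto {2:b}
drop 5:b onto {4:e}
drop 6:c onto {3:c}
drop 7:i onto {4:e}
drop 8:e onto {5:b, 7:i}
ground layer = {0:e, 3:c}
drop-orders for the pieces not yet dropped (sum over which currently-grounded one goes next):
  1 to go: {6} 1  {8} 1
  2 to go: {3,6} 1  {5,8} 1  {6,8} 2  {7,8} 1
  3 to go: {3,6,8} 3  {5,6,8} 3  {5,7,8} 2  {6,7,8} 3
  4 to go: {3,5,6,8} 6  {3,6,7,8} 6  {4,5,7,8} 2  {5,6,7,8} 8
  5 to go: {2,4,5,7,8} 2  {3,5,6,7,8} 20  {4,5,6,7,8} 10
  6 to go: {1,2,4,5,7,8} 2  {2,4,5,6,7,8} 12  {3,4,5,6,7,8} 30
  7 to go: {0,1,2,4,5,7,8} 2  {1,2,4,5,6,7,8} 14  {2,3,4,5,6,7,8} 42
  if 0:e drops first: 56 orders
  if 3:c drops first: 16 orders
heap linearizations: 72

72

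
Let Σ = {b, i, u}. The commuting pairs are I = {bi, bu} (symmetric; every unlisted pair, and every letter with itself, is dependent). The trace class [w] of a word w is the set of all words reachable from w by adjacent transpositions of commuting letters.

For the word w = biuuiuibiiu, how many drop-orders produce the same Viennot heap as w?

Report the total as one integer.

55

0(b) covers ∅
1(i) covers ∅
2(u) covers 1:i
3(u) covers 2:u
4(i) covers 3:u
5(u) covers 4:i
6(i) covers 5:u
7(b) covers 0:b
8(i) covers 6:i
9(i) covers 8:i
10(u) covers 9:i
floor of heap: 0:b, 1:i
completions by unplaced set U, small U first (add the entries for U minus each lowest piece of U):
  |U|=1: {7}:1  {10}:1
  |U|=2: {0,7}:1  {7,10}:2  {9,10}:1
  |U|=3: {0,7,10}:3  {7,9,10}:3  {8,9,10}:1
  |U|=4: {0,7,9,10}:6  {6,8,9,10}:1  {7,8,9,10}:4
  |U|=5: {0,7,8,9,10}:10  {5,6,8,9,10}:1  {6,7,8,9,10}:5
  |U|=6: {0,6,7,8,9,10}:15  {4,5,6,8,9,10}:1  {5,6,7,8,9,10}:6
  |U|=7: {0,5,6,7,8,9,10}:21  {3,4,5,6,8,9,10}:1  {4,5,6,7,8,9,10}:7
  |U|=8: {0,4,5,6,7,8,9,10}:28  {2,3,4,5,6,8,9,10}:1  {3,4,5,6,7,8,9,10}:8
  |U|=9: {0,3,4,5,6,7,8,9,10}:36  {1,2,3,4,5,6,8,9,10}:1  {2,3,4,5,6,7,8,9,10}:9
  start at 0(b): 10
  start at 1(i): 45
sum over floor = 55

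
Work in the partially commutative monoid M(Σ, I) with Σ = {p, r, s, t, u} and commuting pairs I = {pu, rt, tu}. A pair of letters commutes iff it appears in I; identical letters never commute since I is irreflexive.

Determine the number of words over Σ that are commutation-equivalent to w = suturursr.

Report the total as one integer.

6

0(s) covers ∅
1(u) covers 0:s
2(t) covers 0:s
3(u) covers 1:u
4(r) covers 3:u
5(u) covers 4:r
6(r) covers 5:u
7(s) covers 2:t, 6:r
8(r) covers 7:s
floor of heap: 0:s
completions by unplaced set U, small U first (add the entries for U minus each lowest piece of U):
  |U|=1: {8}:1
  |U|=2: {7,8}:1
  |U|=3: {2,7,8}:1  {6,7,8}:1
  |U|=4: {2,6,7,8}:2  {5,6,7,8}:1
  |U|=5: {2,5,6,7,8}:3  {4,5,6,7,8}:1
  |U|=6: {2,4,5,6,7,8}:4  {3,4,5,6,7,8}:1
  |U|=7: {1,3,4,5,6,7,8}:1  {2,3,4,5,6,7,8}:5
  start at 0(s): 6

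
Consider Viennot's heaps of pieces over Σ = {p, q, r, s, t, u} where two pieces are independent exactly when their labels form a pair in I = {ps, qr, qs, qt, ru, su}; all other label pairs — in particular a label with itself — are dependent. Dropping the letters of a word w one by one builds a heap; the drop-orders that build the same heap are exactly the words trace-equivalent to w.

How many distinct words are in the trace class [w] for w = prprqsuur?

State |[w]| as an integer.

drop 0:p onto floor
drop 1:r onto {0:p}
drop 2:p onto {1:r}
drop 3:r onto {2:p}
drop 4:q onto {2:p}
drop 5:s onto {3:r}
drop 6:u onto {4:q}
drop 7:u onto {6:u}
drop 8:r onto {5:s}
ground layer = {0:p}
drop-orders for the pieces not yet dropped (sum over which currently-grounded one goes next):
  1 to go: {7} 1  {8} 1
  2 to go: {5,8} 1  {6,7} 1  {7,8} 2
  3 to go: {3,5,8} 1  {4,6,7} 1  {5,7,8} 3  {6,7,8} 3
  4 to go: {3,5,7,8} 4  {4,6,7,8} 4  {5,6,7,8} 6
  5 to go: {3,5,6,7,8} 10  {4,5,6,7,8} 10
  6 to go: {3,4,5,6,7,8} 20
  7 to go: {2,3,4,5,6,7,8} 20
  if 0:p drops first: 20 orders

20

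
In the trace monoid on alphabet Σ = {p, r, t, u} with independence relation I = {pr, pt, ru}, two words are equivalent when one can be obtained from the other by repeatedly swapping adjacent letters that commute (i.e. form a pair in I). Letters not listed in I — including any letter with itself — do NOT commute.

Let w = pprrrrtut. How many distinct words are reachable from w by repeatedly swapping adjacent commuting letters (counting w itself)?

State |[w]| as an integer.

21

#0=p has no predecessor
#1=p depends on [0:p]
#2=r has no predecessor
#3=r depends on [2:r]
#4=r depends on [3:r]
#5=r depends on [4:r]
#6=t depends on [5:r]
#7=u depends on [1:p, 6:t]
#8=t depends on [7:u]
sources: [0:p, 2:r]
N(rest) = Σ N(rest − s) over sources s of rest; N(one piece) = 1:
  size 1 → [8]=1
  size 2 → [7,8]=1
  size 3 → [1,7,8]=1  [6,7,8]=1
  size 4 → [0,1,7,8]=1  [1,6,7,8]=2  [5,6,7,8]=1
  size 5 → [0,1,6,7,8]=3  [1,5,6,7,8]=3  [4,5,6,7,8]=1
  size 6 → [0,1,5,6,7,8]=6  [1,4,5,6,7,8]=4  [3,4,5,6,7,8]=1
  size 7 → [0,1,4,5,6,7,8]=10  [1,3,4,5,6,7,8]=5  [2,3,4,5,6,7,8]=1
  first=0(p) contributes 6
  first=2(r) contributes 15
|[w]| = 21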